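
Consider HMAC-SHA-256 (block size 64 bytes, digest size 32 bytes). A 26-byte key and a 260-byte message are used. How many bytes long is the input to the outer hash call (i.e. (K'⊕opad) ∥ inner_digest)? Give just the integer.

96

Key is 26 ≤ 64 bytes, zero-padded: |K'| = 64.
Outer input = (K'⊕opad) ∥ H(inner) → 64 + 32 = 96 bytes.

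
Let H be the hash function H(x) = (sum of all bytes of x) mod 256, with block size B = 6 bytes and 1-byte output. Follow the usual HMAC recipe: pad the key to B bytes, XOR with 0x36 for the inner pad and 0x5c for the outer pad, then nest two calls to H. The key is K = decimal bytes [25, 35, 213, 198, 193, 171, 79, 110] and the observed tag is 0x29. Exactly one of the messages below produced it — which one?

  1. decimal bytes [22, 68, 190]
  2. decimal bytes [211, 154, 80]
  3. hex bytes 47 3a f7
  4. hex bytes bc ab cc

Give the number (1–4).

2

Key decimal bytes [25, 35, 213, 198, 193, 171, 79, 110] = 19 23 d5 c6 c1 ab 4f 6e is 8 bytes > B = 6, so hash it first: H(key) = 00, then zero-pad to 6 bytes: K' = 00 00 00 00 00 00.
K' ⊕ ipad = 36 36 36 36 36 36; K' ⊕ opad = 5c 5c 5c 5c 5c 5c.
m1: inner = H(36 36 36 36 36 36 16 44 be) = 5c; tag = H(5c 5c 5c 5c 5c 5c 5c) = 84
m2: inner = H(36 36 36 36 36 36 d3 9a 50) = 01; tag = H(5c 5c 5c 5c 5c 5c 01) = 29 ← matches
m3: inner = H(36 36 36 36 36 36 47 3a f7) = bc; tag = H(5c 5c 5c 5c 5c 5c bc) = e4
m4: inner = H(36 36 36 36 36 36 bc ab cc) = 77; tag = H(5c 5c 5c 5c 5c 5c 77) = 9f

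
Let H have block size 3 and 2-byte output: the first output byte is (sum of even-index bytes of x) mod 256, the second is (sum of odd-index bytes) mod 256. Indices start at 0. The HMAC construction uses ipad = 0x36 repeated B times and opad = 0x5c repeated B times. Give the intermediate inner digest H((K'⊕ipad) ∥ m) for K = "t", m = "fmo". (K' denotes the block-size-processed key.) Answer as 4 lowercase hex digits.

Key "t" = 74 is 1 byte ≤ B = 3; zero-pad to 3 bytes: K' = 74 00 00.
K' ⊕ ipad = 42 36 36.
Inner input = 42 36 36 ∥ 66 6d 6f.
Inner hash: even-index sum = 229 mod 256 = 229; odd-index sum = 267 mod 256 = 11 → e5 0b.

e50b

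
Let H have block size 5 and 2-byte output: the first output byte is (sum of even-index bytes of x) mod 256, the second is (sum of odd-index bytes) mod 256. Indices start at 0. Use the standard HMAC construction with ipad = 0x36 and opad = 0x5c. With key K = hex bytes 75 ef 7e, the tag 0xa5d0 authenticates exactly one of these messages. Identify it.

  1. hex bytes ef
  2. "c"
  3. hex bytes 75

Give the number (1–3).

Key hex bytes 75 ef 7e is 3 bytes ≤ B = 5; zero-pad to 5 bytes: K' = 75 ef 7e 00 00.
K' ⊕ ipad = 43 d9 48 36 36; K' ⊕ opad = 29 b3 22 5c 5c.
m1: inner = H(43 d9 48 36 36 ef) = c1 fe; tag = H(29 b3 22 5c 5c c1 fe) = a5d0 ← matches
m2: inner = H(43 d9 48 36 36 63) = c1 72; tag = H(29 b3 22 5c 5c c1 72) = 19d0
m3: inner = H(43 d9 48 36 36 75) = c1 84; tag = H(29 b3 22 5c 5c c1 84) = 2bd0

1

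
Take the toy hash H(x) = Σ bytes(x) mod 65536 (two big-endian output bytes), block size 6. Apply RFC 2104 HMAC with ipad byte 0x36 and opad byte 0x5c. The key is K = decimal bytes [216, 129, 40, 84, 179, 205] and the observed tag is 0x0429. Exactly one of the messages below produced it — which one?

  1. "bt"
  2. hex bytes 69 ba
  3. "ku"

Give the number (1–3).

Key decimal bytes [216, 129, 40, 84, 179, 205] = d8 81 28 54 b3 cd is exactly B = 6 bytes: K' = d8 81 28 54 b3 cd.
K' ⊕ ipad = ee b7 1e 62 85 fb; K' ⊕ opad = 84 dd 74 08 ef 91.
m1: inner = H(ee b7 1e 62 85 fb 62 74) = 04 7b; tag = H(84 dd 74 08 ef 91 04 7b) = 03dc
m2: inner = H(ee b7 1e 62 85 fb 69 ba) = 04 c8; tag = H(84 dd 74 08 ef 91 04 c8) = 0429 ← matches
m3: inner = H(ee b7 1e 62 85 fb 6b 75) = 04 85; tag = H(84 dd 74 08 ef 91 04 85) = 03e6

2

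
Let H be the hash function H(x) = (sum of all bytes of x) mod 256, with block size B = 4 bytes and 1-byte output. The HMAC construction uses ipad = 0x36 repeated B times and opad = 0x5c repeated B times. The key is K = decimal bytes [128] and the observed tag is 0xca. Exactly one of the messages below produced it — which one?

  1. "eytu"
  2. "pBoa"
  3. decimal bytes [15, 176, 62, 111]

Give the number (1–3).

Key decimal bytes [128] = 80 is 1 byte ≤ B = 4; zero-pad to 4 bytes: K' = 80 00 00 00.
K' ⊕ ipad = b6 36 36 36; K' ⊕ opad = dc 5c 5c 5c.
m1: inner = H(b6 36 36 36 65 79 74 75) = 1f; tag = H(dc 5c 5c 5c 1f) = 0f
m2: inner = H(b6 36 36 36 70 42 6f 61) = da; tag = H(dc 5c 5c 5c da) = ca ← matches
m3: inner = H(b6 36 36 36 0f b0 3e 6f) = c4; tag = H(dc 5c 5c 5c c4) = b4

2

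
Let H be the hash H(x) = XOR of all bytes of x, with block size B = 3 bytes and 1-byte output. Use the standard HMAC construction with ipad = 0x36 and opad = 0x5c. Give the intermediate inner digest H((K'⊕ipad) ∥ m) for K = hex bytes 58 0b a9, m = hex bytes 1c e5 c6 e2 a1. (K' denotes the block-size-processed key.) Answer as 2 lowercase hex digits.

b0

Key hex bytes 58 0b a9 is exactly B = 3 bytes: K' = 58 0b a9.
K' ⊕ ipad = 6e 3d 9f.
Inner input = 6e 3d 9f ∥ 1c e5 c6 e2 a1.
Inner hash: XOR 6e⊕3d⊕9f⊕1c⊕e5⊕c6⊕e2⊕a1 = b0.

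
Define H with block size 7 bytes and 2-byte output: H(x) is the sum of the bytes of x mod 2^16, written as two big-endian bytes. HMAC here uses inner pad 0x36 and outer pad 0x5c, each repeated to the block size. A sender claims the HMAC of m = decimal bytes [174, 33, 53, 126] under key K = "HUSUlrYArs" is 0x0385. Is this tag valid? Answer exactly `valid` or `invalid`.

valid

Key "HUSUlrYArs" = 48 55 53 55 6c 72 59 41 72 73 is 10 bytes > B = 7, so hash it first: H(key) = 03 a2, then zero-pad to 7 bytes: K' = 03 a2 00 00 00 00 00.
K' ⊕ ipad = 35 94 36 36 36 36 36; K' ⊕ opad = 5f fe 5c 5c 5c 5c 5c.
Inner hash: sum = 53+148+54+54+54+54+54+174+33+53+126 = 857 → 03 59.
Outer hash (recomputed tag): sum = 95+254+92+92+92+92+92+3+89 = 901 → 03 85.
Recomputed tag = 0385; claimed = 0385 → match.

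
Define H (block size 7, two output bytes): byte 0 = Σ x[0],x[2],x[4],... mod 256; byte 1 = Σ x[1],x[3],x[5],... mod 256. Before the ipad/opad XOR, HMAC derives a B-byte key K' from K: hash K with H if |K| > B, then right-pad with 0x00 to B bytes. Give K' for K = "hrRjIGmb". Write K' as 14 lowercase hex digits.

|K| = 8 > B = 7, so first hash the key.
H(K): even-index sum = 368 mod 256 = 112; odd-index sum = 389 mod 256 = 133 → 70 85.
Zero-pad H(K) = 70 85 to 7 bytes: K' = 70 85 00 00 00 00 00.

70850000000000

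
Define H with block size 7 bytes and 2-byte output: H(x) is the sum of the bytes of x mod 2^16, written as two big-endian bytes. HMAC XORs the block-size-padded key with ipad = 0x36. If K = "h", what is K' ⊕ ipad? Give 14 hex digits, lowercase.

5e363636363636

Key "h" = 68 is 1 byte ≤ B = 7; zero-pad to 7 bytes: K' = 68 00 00 00 00 00 00.
XOR each byte with 0x36: 68⊕36=5e, 00⊕36=36, 00⊕36=36, 00⊕36=36, 00⊕36=36, 00⊕36=36, 00⊕36=36.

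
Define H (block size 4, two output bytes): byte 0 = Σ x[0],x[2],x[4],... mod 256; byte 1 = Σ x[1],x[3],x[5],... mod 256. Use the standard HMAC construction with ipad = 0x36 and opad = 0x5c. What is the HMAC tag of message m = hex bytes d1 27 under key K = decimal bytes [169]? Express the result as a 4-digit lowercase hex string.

Key decimal bytes [169] = a9 is 1 byte ≤ B = 4; zero-pad to 4 bytes: K' = a9 00 00 00.
K' ⊕ ipad = 9f 36 36 36.  K' ⊕ opad = f5 5c 5c 5c.
Inner input = (K'⊕ipad) ∥ m = 9f 36 36 36 ∥ d1 27.
Inner hash: even-index sum = 422 mod 256 = 166; odd-index sum = 147 mod 256 = 147 → a6 93.
Outer input = (K'⊕opad) ∥ inner = f5 5c 5c 5c ∥ a6 93.
Outer hash (tag): even-index sum = 503 mod 256 = 247; odd-index sum = 331 mod 256 = 75 → f7 4b.

f74b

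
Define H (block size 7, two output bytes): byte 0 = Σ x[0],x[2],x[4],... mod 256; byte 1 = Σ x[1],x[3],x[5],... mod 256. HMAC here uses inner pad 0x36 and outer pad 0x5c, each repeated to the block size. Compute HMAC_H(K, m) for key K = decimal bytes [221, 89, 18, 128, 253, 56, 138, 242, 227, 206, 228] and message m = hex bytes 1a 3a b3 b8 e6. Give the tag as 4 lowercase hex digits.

7be4

Key decimal bytes [221, 89, 18, 128, 253, 56, 138, 242, 227, 206, 228] = dd 59 12 80 fd 38 8a f2 e3 ce e4 is 11 bytes > B = 7, so hash it first: H(key) = 3d d1, then zero-pad to 7 bytes: K' = 3d d1 00 00 00 00 00.
K' ⊕ ipad = 0b e7 36 36 36 36 36.  K' ⊕ opad = 61 8d 5c 5c 5c 5c 5c.
Inner input = (K'⊕ipad) ∥ m = 0b e7 36 36 36 36 36 ∥ 1a 3a b3 b8 e6.
Inner hash: even-index sum = 415 mod 256 = 159; odd-index sum = 774 mod 256 = 6 → 9f 06.
Outer input = (K'⊕opad) ∥ inner = 61 8d 5c 5c 5c 5c 5c ∥ 9f 06.
Outer hash (tag): even-index sum = 379 mod 256 = 123; odd-index sum = 484 mod 256 = 228 → 7b e4.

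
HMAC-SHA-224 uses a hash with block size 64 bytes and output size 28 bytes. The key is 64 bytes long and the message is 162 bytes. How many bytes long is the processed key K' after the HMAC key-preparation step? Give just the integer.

64

Key is 64 ≤ 64 bytes, zero-padded: |K'| = 64.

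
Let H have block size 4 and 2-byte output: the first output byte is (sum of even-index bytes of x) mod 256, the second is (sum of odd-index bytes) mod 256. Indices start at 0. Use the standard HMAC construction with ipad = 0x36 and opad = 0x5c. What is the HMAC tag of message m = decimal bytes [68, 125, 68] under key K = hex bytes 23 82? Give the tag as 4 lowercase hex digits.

Key hex bytes 23 82 is 2 bytes ≤ B = 4; zero-pad to 4 bytes: K' = 23 82 00 00.
K' ⊕ ipad = 15 b4 36 36.  K' ⊕ opad = 7f de 5c 5c.
Inner input = (K'⊕ipad) ∥ m = 15 b4 36 36 ∥ 44 7d 44.
Inner hash: even-index sum = 211 mod 256 = 211; odd-index sum = 359 mod 256 = 103 → d3 67.
Outer input = (K'⊕opad) ∥ inner = 7f de 5c 5c ∥ d3 67.
Outer hash (tag): even-index sum = 430 mod 256 = 174; odd-index sum = 417 mod 256 = 161 → ae a1.

aea1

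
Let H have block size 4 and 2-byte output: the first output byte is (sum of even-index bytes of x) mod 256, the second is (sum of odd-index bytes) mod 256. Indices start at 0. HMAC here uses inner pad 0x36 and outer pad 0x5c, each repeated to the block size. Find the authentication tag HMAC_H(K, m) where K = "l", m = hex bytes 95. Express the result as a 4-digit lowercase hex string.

Key "l" = 6c is 1 byte ≤ B = 4; zero-pad to 4 bytes: K' = 6c 00 00 00.
K' ⊕ ipad = 5a 36 36 36.  K' ⊕ opad = 30 5c 5c 5c.
Inner input = (K'⊕ipad) ∥ m = 5a 36 36 36 ∥ 95.
Inner hash: even-index sum = 293 mod 256 = 37; odd-index sum = 108 mod 256 = 108 → 25 6c.
Outer input = (K'⊕opad) ∥ inner = 30 5c 5c 5c ∥ 25 6c.
Outer hash (tag): even-index sum = 177 mod 256 = 177; odd-index sum = 292 mod 256 = 36 → b1 24.

b124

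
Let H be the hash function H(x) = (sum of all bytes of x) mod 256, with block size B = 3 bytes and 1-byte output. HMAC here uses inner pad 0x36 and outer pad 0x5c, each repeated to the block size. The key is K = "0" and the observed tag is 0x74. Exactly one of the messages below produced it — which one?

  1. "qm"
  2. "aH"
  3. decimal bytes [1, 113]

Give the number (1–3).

Key "0" = 30 is 1 byte ≤ B = 3; zero-pad to 3 bytes: K' = 30 00 00.
K' ⊕ ipad = 06 36 36; K' ⊕ opad = 6c 5c 5c.
m1: inner = H(06 36 36 71 6d) = 50; tag = H(6c 5c 5c 50) = 74 ← matches
m2: inner = H(06 36 36 61 48) = 1b; tag = H(6c 5c 5c 1b) = 3f
m3: inner = H(06 36 36 01 71) = e4; tag = H(6c 5c 5c e4) = 08

1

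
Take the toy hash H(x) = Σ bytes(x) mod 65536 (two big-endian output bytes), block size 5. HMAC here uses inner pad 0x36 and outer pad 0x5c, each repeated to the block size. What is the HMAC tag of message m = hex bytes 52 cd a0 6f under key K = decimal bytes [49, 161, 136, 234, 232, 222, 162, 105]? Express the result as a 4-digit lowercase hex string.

Key decimal bytes [49, 161, 136, 234, 232, 222, 162, 105] = 31 a1 88 ea e8 de a2 69 is 8 bytes > B = 5, so hash it first: H(key) = 05 15, then zero-pad to 5 bytes: K' = 05 15 00 00 00.
K' ⊕ ipad = 33 23 36 36 36.  K' ⊕ opad = 59 49 5c 5c 5c.
Inner input = (K'⊕ipad) ∥ m = 33 23 36 36 36 ∥ 52 cd a0 6f.
Inner hash: sum = 51+35+54+54+54+82+205+160+111 = 806 → 03 26.
Outer input = (K'⊕opad) ∥ inner = 59 49 5c 5c 5c ∥ 03 26.
Outer hash (tag): sum = 89+73+92+92+92+3+38 = 479 → 01 df.

01df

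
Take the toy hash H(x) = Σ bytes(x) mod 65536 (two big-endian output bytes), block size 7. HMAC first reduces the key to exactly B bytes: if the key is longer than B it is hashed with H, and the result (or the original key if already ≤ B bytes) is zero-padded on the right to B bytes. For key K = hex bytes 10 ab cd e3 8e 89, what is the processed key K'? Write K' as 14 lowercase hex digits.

10abcde38e8900

Key hex bytes 10 ab cd e3 8e 89 is 6 bytes ≤ B = 7; zero-pad to 7 bytes: K' = 10 ab cd e3 8e 89 00.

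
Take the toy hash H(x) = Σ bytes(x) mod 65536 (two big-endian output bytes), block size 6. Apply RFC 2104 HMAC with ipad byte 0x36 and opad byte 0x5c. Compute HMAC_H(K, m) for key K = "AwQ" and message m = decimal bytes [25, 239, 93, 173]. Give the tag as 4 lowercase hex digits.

023f

Key "AwQ" = 41 77 51 is 3 bytes ≤ B = 6; zero-pad to 6 bytes: K' = 41 77 51 00 00 00.
K' ⊕ ipad = 77 41 67 36 36 36.  K' ⊕ opad = 1d 2b 0d 5c 5c 5c.
Inner input = (K'⊕ipad) ∥ m = 77 41 67 36 36 36 ∥ 19 ef 5d ad.
Inner hash: sum = 119+65+103+54+54+54+25+239+93+173 = 979 → 03 d3.
Outer input = (K'⊕opad) ∥ inner = 1d 2b 0d 5c 5c 5c ∥ 03 d3.
Outer hash (tag): sum = 29+43+13+92+92+92+3+211 = 575 → 02 3f.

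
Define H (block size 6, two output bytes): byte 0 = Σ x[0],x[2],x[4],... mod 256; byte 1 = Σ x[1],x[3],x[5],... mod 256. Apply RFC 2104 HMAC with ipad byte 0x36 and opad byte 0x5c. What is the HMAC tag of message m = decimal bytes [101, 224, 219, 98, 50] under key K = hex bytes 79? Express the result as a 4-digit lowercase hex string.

Key hex bytes 79 is 1 byte ≤ B = 6; zero-pad to 6 bytes: K' = 79 00 00 00 00 00.
K' ⊕ ipad = 4f 36 36 36 36 36.  K' ⊕ opad = 25 5c 5c 5c 5c 5c.
Inner input = (K'⊕ipad) ∥ m = 4f 36 36 36 36 36 ∥ 65 e0 db 62 32.
Inner hash: even-index sum = 557 mod 256 = 45; odd-index sum = 484 mod 256 = 228 → 2d e4.
Outer input = (K'⊕opad) ∥ inner = 25 5c 5c 5c 5c 5c ∥ 2d e4.
Outer hash (tag): even-index sum = 266 mod 256 = 10; odd-index sum = 504 mod 256 = 248 → 0a f8.

0af8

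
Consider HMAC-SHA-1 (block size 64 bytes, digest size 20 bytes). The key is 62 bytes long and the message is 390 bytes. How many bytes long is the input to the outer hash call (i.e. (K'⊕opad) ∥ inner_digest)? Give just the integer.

84

Key is 62 ≤ 64 bytes, zero-padded: |K'| = 64.
Outer input = (K'⊕opad) ∥ H(inner) → 64 + 20 = 84 bytes.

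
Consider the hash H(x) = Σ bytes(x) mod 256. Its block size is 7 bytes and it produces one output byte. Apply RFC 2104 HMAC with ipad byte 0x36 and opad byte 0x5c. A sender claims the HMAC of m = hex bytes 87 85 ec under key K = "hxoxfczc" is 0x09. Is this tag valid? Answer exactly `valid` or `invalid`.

invalid

Key "hxoxfczc" = 68 78 6f 78 66 63 7a 63 is 8 bytes > B = 7, so hash it first: H(key) = 6d, then zero-pad to 7 bytes: K' = 6d 00 00 00 00 00 00.
K' ⊕ ipad = 5b 36 36 36 36 36 36; K' ⊕ opad = 31 5c 5c 5c 5c 5c 5c.
Inner hash: sum = 91+54+54+54+54+54+54+135+133+236 = 919; mod 256 = 151 → 97.
Outer hash (recomputed tag): sum = 49+92+92+92+92+92+92+151 = 752; mod 256 = 240 → f0.
Recomputed tag = f0; claimed = 09 → mismatch.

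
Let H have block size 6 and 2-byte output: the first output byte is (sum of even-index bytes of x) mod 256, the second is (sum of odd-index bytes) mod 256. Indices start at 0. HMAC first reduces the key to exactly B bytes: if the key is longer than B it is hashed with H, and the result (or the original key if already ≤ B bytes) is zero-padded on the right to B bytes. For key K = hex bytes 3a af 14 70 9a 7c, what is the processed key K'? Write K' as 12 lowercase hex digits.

3aaf14709a7c

Key hex bytes 3a af 14 70 9a 7c is exactly B = 6 bytes: K' = 3a af 14 70 9a 7c.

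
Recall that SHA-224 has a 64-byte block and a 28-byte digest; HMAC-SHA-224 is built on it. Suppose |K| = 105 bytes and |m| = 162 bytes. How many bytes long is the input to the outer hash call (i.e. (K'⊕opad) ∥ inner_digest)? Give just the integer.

Key is 105 > 64 bytes, so it is hashed to 28 bytes then zero-padded to 64: |K'| = 64.
Outer input = (K'⊕opad) ∥ H(inner) → 64 + 28 = 92 bytes.

92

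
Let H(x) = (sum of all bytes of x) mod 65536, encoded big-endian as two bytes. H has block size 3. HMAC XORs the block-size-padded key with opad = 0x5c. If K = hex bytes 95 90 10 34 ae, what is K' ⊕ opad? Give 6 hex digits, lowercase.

5e4b5c

Key hex bytes 95 90 10 34 ae is 5 bytes > B = 3, so hash it first: H(key) = 02 17, then zero-pad to 3 bytes: K' = 02 17 00.
XOR each byte with 0x5c: 02⊕5c=5e, 17⊕5c=4b, 00⊕5c=5c.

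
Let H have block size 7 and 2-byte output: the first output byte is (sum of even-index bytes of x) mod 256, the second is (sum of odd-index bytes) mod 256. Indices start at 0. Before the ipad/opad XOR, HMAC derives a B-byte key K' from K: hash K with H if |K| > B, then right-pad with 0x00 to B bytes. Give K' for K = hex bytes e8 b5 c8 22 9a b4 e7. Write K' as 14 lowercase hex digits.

Key hex bytes e8 b5 c8 22 9a b4 e7 is exactly B = 7 bytes: K' = e8 b5 c8 22 9a b4 e7.

e8b5c8229ab4e7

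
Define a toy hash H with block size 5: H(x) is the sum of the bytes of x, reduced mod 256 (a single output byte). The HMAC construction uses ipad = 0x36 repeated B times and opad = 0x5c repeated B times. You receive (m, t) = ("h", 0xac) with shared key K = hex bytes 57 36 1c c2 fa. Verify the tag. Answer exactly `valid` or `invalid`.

valid

Key hex bytes 57 36 1c c2 fa is exactly B = 5 bytes: K' = 57 36 1c c2 fa.
K' ⊕ ipad = 61 00 2a f4 cc; K' ⊕ opad = 0b 6a 40 9e a6.
Inner hash: sum = 97+0+42+244+204+104 = 691; mod 256 = 179 → b3.
Outer hash (recomputed tag): sum = 11+106+64+158+166+179 = 684; mod 256 = 172 → ac.
Recomputed tag = ac; claimed = ac → match.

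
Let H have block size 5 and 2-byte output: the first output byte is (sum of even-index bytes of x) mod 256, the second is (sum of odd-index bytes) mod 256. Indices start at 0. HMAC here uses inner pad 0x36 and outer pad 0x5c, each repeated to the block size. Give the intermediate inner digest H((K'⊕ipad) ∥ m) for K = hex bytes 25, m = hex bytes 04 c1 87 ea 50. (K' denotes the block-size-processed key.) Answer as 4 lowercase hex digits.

2a47

Key hex bytes 25 is 1 byte ≤ B = 5; zero-pad to 5 bytes: K' = 25 00 00 00 00.
K' ⊕ ipad = 13 36 36 36 36.
Inner input = 13 36 36 36 36 ∥ 04 c1 87 ea 50.
Inner hash: even-index sum = 554 mod 256 = 42; odd-index sum = 327 mod 256 = 71 → 2a 47.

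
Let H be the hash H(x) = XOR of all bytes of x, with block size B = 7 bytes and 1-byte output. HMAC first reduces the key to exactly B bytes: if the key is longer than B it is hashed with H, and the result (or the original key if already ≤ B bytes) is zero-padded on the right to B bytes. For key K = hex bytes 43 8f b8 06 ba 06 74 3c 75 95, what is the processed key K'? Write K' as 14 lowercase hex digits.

66000000000000

|K| = 10 > B = 7, so first hash the key.
H(K): XOR 43⊕8f⊕b8⊕06⊕ba⊕06⊕74⊕3c⊕75⊕95 = 66.
Zero-pad H(K) = 66 to 7 bytes: K' = 66 00 00 00 00 00 00.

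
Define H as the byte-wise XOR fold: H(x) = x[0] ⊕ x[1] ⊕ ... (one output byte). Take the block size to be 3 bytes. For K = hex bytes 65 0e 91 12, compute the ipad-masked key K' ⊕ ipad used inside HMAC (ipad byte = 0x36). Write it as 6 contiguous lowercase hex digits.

Key hex bytes 65 0e 91 12 is 4 bytes > B = 3, so hash it first: H(key) = e8, then zero-pad to 3 bytes: K' = e8 00 00.
XOR each byte with 0x36: e8⊕36=de, 00⊕36=36, 00⊕36=36.

de3636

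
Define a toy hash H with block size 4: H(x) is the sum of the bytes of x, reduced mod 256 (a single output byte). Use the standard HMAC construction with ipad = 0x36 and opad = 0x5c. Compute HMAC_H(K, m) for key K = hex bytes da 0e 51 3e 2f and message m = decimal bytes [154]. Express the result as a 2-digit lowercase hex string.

Key hex bytes da 0e 51 3e 2f is 5 bytes > B = 4, so hash it first: H(key) = a6, then zero-pad to 4 bytes: K' = a6 00 00 00.
K' ⊕ ipad = 90 36 36 36.  K' ⊕ opad = fa 5c 5c 5c.
Inner input = (K'⊕ipad) ∥ m = 90 36 36 36 ∥ 9a.
Inner hash: sum = 144+54+54+54+154 = 460; mod 256 = 204 → cc.
Outer input = (K'⊕opad) ∥ inner = fa 5c 5c 5c ∥ cc.
Outer hash (tag): sum = 250+92+92+92+204 = 730; mod 256 = 218 → da.

da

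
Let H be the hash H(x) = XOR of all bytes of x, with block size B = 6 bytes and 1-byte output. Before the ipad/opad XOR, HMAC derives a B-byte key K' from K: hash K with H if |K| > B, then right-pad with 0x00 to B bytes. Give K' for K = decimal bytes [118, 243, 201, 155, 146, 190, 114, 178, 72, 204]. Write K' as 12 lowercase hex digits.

bf0000000000

|K| = 10 > B = 6, so first hash the key.
H(K): XOR 76⊕f3⊕c9⊕9b⊕92⊕be⊕72⊕b2⊕48⊕cc = bf.
Zero-pad H(K) = bf to 6 bytes: K' = bf 00 00 00 00 00.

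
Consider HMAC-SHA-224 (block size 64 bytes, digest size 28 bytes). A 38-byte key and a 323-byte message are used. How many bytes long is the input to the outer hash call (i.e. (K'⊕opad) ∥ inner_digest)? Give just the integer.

Key is 38 ≤ 64 bytes, zero-padded: |K'| = 64.
Outer input = (K'⊕opad) ∥ H(inner) → 64 + 28 = 92 bytes.

92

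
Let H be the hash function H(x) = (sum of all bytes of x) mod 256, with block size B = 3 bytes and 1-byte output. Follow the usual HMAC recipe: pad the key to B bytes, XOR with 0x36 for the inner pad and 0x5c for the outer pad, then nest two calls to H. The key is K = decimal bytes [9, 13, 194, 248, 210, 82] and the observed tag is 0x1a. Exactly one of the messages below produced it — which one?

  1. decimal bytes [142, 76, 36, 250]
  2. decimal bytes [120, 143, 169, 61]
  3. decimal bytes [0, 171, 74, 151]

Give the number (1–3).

3

Key decimal bytes [9, 13, 194, 248, 210, 82] = 09 0d c2 f8 d2 52 is 6 bytes > B = 3, so hash it first: H(key) = f4, then zero-pad to 3 bytes: K' = f4 00 00.
K' ⊕ ipad = c2 36 36; K' ⊕ opad = a8 5c 5c.
m1: inner = H(c2 36 36 8e 4c 24 fa) = 26; tag = H(a8 5c 5c 26) = 86
m2: inner = H(c2 36 36 78 8f a9 3d) = 1b; tag = H(a8 5c 5c 1b) = 7b
m3: inner = H(c2 36 36 00 ab 4a 97) = ba; tag = H(a8 5c 5c ba) = 1a ← matches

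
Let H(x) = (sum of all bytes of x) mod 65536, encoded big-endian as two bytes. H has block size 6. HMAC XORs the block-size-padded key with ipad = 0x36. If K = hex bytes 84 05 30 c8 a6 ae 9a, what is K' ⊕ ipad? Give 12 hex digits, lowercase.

355936363636

Key hex bytes 84 05 30 c8 a6 ae 9a is 7 bytes > B = 6, so hash it first: H(key) = 03 6f, then zero-pad to 6 bytes: K' = 03 6f 00 00 00 00.
XOR each byte with 0x36: 03⊕36=35, 6f⊕36=59, 00⊕36=36, 00⊕36=36, 00⊕36=36, 00⊕36=36.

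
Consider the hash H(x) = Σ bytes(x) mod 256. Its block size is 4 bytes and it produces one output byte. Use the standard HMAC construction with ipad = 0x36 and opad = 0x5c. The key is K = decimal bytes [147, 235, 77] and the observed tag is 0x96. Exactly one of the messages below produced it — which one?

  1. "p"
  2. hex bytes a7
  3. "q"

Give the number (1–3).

Key decimal bytes [147, 235, 77] = 93 eb 4d is 3 bytes ≤ B = 4; zero-pad to 4 bytes: K' = 93 eb 4d 00.
K' ⊕ ipad = a5 dd 7b 36; K' ⊕ opad = cf b7 11 5c.
m1: inner = H(a5 dd 7b 36 70) = a3; tag = H(cf b7 11 5c a3) = 96 ← matches
m2: inner = H(a5 dd 7b 36 a7) = da; tag = H(cf b7 11 5c da) = cd
m3: inner = H(a5 dd 7b 36 71) = a4; tag = H(cf b7 11 5c a4) = 97

1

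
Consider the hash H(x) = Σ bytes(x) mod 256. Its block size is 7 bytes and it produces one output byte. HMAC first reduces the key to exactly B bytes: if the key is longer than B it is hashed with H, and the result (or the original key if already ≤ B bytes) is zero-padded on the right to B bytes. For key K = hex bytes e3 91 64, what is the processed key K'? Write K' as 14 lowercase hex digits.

Key hex bytes e3 91 64 is 3 bytes ≤ B = 7; zero-pad to 7 bytes: K' = e3 91 64 00 00 00 00.

e3916400000000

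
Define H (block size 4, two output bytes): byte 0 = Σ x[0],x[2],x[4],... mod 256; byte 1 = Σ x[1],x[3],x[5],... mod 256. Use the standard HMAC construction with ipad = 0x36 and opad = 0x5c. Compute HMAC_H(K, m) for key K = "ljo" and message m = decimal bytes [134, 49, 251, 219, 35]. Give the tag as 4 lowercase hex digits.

ba30

Key "ljo" = 6c 6a 6f is 3 bytes ≤ B = 4; zero-pad to 4 bytes: K' = 6c 6a 6f 00.
K' ⊕ ipad = 5a 5c 59 36.  K' ⊕ opad = 30 36 33 5c.
Inner input = (K'⊕ipad) ∥ m = 5a 5c 59 36 ∥ 86 31 fb db 23.
Inner hash: even-index sum = 599 mod 256 = 87; odd-index sum = 414 mod 256 = 158 → 57 9e.
Outer input = (K'⊕opad) ∥ inner = 30 36 33 5c ∥ 57 9e.
Outer hash (tag): even-index sum = 186 mod 256 = 186; odd-index sum = 304 mod 256 = 48 → ba 30.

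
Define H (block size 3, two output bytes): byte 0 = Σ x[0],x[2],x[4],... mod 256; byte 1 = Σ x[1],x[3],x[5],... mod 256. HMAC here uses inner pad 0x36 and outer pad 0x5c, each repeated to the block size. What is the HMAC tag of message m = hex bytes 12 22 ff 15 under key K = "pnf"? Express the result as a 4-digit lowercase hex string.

cfff

Key "pnf" = 70 6e 66 is exactly B = 3 bytes: K' = 70 6e 66.
K' ⊕ ipad = 46 58 50.  K' ⊕ opad = 2c 32 3a.
Inner input = (K'⊕ipad) ∥ m = 46 58 50 ∥ 12 22 ff 15.
Inner hash: even-index sum = 205 mod 256 = 205; odd-index sum = 361 mod 256 = 105 → cd 69.
Outer input = (K'⊕opad) ∥ inner = 2c 32 3a ∥ cd 69.
Outer hash (tag): even-index sum = 207 mod 256 = 207; odd-index sum = 255 mod 256 = 255 → cf ff.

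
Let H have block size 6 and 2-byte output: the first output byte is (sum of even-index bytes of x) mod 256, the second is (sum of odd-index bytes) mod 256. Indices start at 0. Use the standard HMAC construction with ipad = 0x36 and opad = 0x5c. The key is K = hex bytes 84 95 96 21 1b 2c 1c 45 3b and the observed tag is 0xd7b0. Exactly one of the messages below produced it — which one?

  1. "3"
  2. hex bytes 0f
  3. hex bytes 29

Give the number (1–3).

3

Key hex bytes 84 95 96 21 1b 2c 1c 45 3b is 9 bytes > B = 6, so hash it first: H(key) = 8c 27, then zero-pad to 6 bytes: K' = 8c 27 00 00 00 00.
K' ⊕ ipad = ba 11 36 36 36 36; K' ⊕ opad = d0 7b 5c 5c 5c 5c.
m1: inner = H(ba 11 36 36 36 36 33) = 59 7d; tag = H(d0 7b 5c 5c 5c 5c 59 7d) = e1b0
m2: inner = H(ba 11 36 36 36 36 0f) = 35 7d; tag = H(d0 7b 5c 5c 5c 5c 35 7d) = bdb0
m3: inner = H(ba 11 36 36 36 36 29) = 4f 7d; tag = H(d0 7b 5c 5c 5c 5c 4f 7d) = d7b0 ← matches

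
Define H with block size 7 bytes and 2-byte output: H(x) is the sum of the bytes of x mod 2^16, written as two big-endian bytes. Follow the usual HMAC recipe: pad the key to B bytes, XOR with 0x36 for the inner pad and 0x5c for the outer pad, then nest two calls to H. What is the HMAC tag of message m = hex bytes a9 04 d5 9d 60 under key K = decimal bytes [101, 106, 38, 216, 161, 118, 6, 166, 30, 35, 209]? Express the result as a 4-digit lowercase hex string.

0379

Key decimal bytes [101, 106, 38, 216, 161, 118, 6, 166, 30, 35, 209] = 65 6a 26 d8 a1 76 06 a6 1e 23 d1 is 11 bytes > B = 7, so hash it first: H(key) = 04 a2, then zero-pad to 7 bytes: K' = 04 a2 00 00 00 00 00.
K' ⊕ ipad = 32 94 36 36 36 36 36.  K' ⊕ opad = 58 fe 5c 5c 5c 5c 5c.
Inner input = (K'⊕ipad) ∥ m = 32 94 36 36 36 36 36 ∥ a9 04 d5 9d 60.
Inner hash: sum = 50+148+54+54+54+54+54+169+4+213+157+96 = 1107 → 04 53.
Outer input = (K'⊕opad) ∥ inner = 58 fe 5c 5c 5c 5c 5c ∥ 04 53.
Outer hash (tag): sum = 88+254+92+92+92+92+92+4+83 = 889 → 03 79.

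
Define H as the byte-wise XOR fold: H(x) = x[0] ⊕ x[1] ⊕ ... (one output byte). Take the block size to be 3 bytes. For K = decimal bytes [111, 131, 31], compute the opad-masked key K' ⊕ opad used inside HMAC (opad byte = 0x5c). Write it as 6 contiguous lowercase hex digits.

33df43

Key decimal bytes [111, 131, 31] = 6f 83 1f is exactly B = 3 bytes: K' = 6f 83 1f.
XOR each byte with 0x5c: 6f⊕5c=33, 83⊕5c=df, 1f⊕5c=43.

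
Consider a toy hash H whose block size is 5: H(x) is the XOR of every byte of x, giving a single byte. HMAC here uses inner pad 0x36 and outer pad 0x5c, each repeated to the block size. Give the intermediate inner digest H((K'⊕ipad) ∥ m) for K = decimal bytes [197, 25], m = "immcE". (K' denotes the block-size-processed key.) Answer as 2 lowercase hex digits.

a5

Key decimal bytes [197, 25] = c5 19 is 2 bytes ≤ B = 5; zero-pad to 5 bytes: K' = c5 19 00 00 00.
K' ⊕ ipad = f3 2f 36 36 36.
Inner input = f3 2f 36 36 36 ∥ 69 6d 6d 63 45.
Inner hash: XOR f3⊕2f⊕36⊕36⊕36⊕69⊕6d⊕6d⊕63⊕45 = a5.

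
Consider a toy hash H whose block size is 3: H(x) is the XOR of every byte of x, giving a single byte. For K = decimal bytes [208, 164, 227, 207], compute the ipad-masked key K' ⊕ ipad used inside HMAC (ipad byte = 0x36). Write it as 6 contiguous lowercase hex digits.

Key decimal bytes [208, 164, 227, 207] = d0 a4 e3 cf is 4 bytes > B = 3, so hash it first: H(key) = 58, then zero-pad to 3 bytes: K' = 58 00 00.
XOR each byte with 0x36: 58⊕36=6e, 00⊕36=36, 00⊕36=36.

6e3636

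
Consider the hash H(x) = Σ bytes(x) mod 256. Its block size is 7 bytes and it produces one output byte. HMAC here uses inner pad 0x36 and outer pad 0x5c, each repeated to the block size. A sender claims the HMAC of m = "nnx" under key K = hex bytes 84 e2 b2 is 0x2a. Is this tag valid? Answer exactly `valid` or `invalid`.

valid

Key hex bytes 84 e2 b2 is 3 bytes ≤ B = 7; zero-pad to 7 bytes: K' = 84 e2 b2 00 00 00 00.
K' ⊕ ipad = b2 d4 84 36 36 36 36; K' ⊕ opad = d8 be ee 5c 5c 5c 5c.
Inner hash: sum = 178+212+132+54+54+54+54+110+110+120 = 1078; mod 256 = 54 → 36.
Outer hash (recomputed tag): sum = 216+190+238+92+92+92+92+54 = 1066; mod 256 = 42 → 2a.
Recomputed tag = 2a; claimed = 2a → match.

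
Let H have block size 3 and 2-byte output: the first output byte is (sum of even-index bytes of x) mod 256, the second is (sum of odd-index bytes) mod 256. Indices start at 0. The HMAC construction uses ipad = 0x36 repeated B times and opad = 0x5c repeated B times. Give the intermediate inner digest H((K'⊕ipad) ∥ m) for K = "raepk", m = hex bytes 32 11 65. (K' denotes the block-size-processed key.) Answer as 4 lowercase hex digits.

bb7e

Key "raepk" = 72 61 65 70 6b is 5 bytes > B = 3, so hash it first: H(key) = 42 d1, then zero-pad to 3 bytes: K' = 42 d1 00.
K' ⊕ ipad = 74 e7 36.
Inner input = 74 e7 36 ∥ 32 11 65.
Inner hash: even-index sum = 187 mod 256 = 187; odd-index sum = 382 mod 256 = 126 → bb 7e.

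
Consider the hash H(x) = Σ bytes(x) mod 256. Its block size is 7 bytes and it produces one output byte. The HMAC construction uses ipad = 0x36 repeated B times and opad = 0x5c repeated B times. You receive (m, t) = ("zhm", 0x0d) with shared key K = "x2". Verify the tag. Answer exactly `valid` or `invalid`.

valid

Key "x2" = 78 32 is 2 bytes ≤ B = 7; zero-pad to 7 bytes: K' = 78 32 00 00 00 00 00.
K' ⊕ ipad = 4e 04 36 36 36 36 36; K' ⊕ opad = 24 6e 5c 5c 5c 5c 5c.
Inner hash: sum = 78+4+54+54+54+54+54+122+104+109 = 687; mod 256 = 175 → af.
Outer hash (recomputed tag): sum = 36+110+92+92+92+92+92+175 = 781; mod 256 = 13 → 0d.
Recomputed tag = 0d; claimed = 0d → match.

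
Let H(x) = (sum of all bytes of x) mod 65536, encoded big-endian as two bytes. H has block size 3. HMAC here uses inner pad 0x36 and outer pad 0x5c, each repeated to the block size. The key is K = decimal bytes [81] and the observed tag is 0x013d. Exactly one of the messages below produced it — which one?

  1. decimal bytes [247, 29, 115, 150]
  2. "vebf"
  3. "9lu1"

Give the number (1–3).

2

Key decimal bytes [81] = 51 is 1 byte ≤ B = 3; zero-pad to 3 bytes: K' = 51 00 00.
K' ⊕ ipad = 67 36 36; K' ⊕ opad = 0d 5c 5c.
m1: inner = H(67 36 36 f7 1d 73 96) = 02 f0; tag = H(0d 5c 5c 02 f0) = 01b7
m2: inner = H(67 36 36 76 65 62 66) = 02 76; tag = H(0d 5c 5c 02 76) = 013d ← matches
m3: inner = H(67 36 36 39 6c 75 31) = 02 1e; tag = H(0d 5c 5c 02 1e) = 00e5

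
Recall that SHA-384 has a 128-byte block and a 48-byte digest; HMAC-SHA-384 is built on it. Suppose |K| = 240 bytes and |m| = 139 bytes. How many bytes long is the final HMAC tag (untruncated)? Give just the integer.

48

The tag is one SHA-384 digest: 48 bytes.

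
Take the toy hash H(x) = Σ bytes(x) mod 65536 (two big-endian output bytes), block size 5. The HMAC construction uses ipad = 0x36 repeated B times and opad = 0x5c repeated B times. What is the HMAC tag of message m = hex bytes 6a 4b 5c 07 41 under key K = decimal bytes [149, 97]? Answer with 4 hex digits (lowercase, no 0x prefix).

Key decimal bytes [149, 97] = 95 61 is 2 bytes ≤ B = 5; zero-pad to 5 bytes: K' = 95 61 00 00 00.
K' ⊕ ipad = a3 57 36 36 36.  K' ⊕ opad = c9 3d 5c 5c 5c.
Inner input = (K'⊕ipad) ∥ m = a3 57 36 36 36 ∥ 6a 4b 5c 07 41.
Inner hash: sum = 163+87+54+54+54+106+75+92+7+65 = 757 → 02 f5.
Outer input = (K'⊕opad) ∥ inner = c9 3d 5c 5c 5c ∥ 02 f5.
Outer hash (tag): sum = 201+61+92+92+92+2+245 = 785 → 03 11.

0311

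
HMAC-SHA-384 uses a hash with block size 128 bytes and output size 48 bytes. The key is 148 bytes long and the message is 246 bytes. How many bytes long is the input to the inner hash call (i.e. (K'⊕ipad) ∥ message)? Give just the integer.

Key is 148 > 128 bytes, so it is hashed to 48 bytes then zero-padded to 128: |K'| = 128.
Inner input = (K'⊕ipad) ∥ m → 128 + 246 = 374 bytes.

374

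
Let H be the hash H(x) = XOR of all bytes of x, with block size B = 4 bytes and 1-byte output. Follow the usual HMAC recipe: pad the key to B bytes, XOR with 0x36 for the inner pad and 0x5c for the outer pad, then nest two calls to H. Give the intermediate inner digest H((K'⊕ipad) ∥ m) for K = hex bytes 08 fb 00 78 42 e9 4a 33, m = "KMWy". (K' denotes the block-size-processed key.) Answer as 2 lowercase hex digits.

Key hex bytes 08 fb 00 78 42 e9 4a 33 is 8 bytes > B = 4, so hash it first: H(key) = 59, then zero-pad to 4 bytes: K' = 59 00 00 00.
K' ⊕ ipad = 6f 36 36 36.
Inner input = 6f 36 36 36 ∥ 4b 4d 57 79.
Inner hash: XOR 6f⊕36⊕36⊕36⊕4b⊕4d⊕57⊕79 = 71.

71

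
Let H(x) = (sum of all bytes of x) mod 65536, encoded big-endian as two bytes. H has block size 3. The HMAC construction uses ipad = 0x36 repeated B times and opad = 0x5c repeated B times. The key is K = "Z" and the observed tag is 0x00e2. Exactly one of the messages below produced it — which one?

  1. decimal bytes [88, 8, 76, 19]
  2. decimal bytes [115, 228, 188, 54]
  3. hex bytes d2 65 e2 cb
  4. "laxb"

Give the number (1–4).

2

Key "Z" = 5a is 1 byte ≤ B = 3; zero-pad to 3 bytes: K' = 5a 00 00.
K' ⊕ ipad = 6c 36 36; K' ⊕ opad = 06 5c 5c.
m1: inner = H(6c 36 36 58 08 4c 13) = 01 97; tag = H(06 5c 5c 01 97) = 0156
m2: inner = H(6c 36 36 73 e4 bc 36) = 03 21; tag = H(06 5c 5c 03 21) = 00e2 ← matches
m3: inner = H(6c 36 36 d2 65 e2 cb) = 03 bc; tag = H(06 5c 5c 03 bc) = 017d
m4: inner = H(6c 36 36 6c 61 78 62) = 02 7f; tag = H(06 5c 5c 02 7f) = 013f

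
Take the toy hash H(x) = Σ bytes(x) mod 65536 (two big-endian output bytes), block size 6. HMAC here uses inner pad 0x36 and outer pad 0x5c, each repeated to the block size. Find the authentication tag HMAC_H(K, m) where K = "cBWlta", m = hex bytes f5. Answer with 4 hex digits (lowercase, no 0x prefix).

0112

Key "cBWlta" = 63 42 57 6c 74 61 is exactly B = 6 bytes: K' = 63 42 57 6c 74 61.
K' ⊕ ipad = 55 74 61 5a 42 57.  K' ⊕ opad = 3f 1e 0b 30 28 3d.
Inner input = (K'⊕ipad) ∥ m = 55 74 61 5a 42 57 ∥ f5.
Inner hash: sum = 85+116+97+90+66+87+245 = 786 → 03 12.
Outer input = (K'⊕opad) ∥ inner = 3f 1e 0b 30 28 3d ∥ 03 12.
Outer hash (tag): sum = 63+30+11+48+40+61+3+18 = 274 → 01 12.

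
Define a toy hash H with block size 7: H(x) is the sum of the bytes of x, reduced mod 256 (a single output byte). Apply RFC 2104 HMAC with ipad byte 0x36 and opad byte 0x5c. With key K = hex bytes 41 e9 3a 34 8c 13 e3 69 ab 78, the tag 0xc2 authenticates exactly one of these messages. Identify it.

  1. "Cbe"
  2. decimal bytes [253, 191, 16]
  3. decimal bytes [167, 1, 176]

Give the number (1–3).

2

Key hex bytes 41 e9 3a 34 8c 13 e3 69 ab 78 is 10 bytes > B = 7, so hash it first: H(key) = a6, then zero-pad to 7 bytes: K' = a6 00 00 00 00 00 00.
K' ⊕ ipad = 90 36 36 36 36 36 36; K' ⊕ opad = fa 5c 5c 5c 5c 5c 5c.
m1: inner = H(90 36 36 36 36 36 36 43 62 65) = de; tag = H(fa 5c 5c 5c 5c 5c 5c de) = 00
m2: inner = H(90 36 36 36 36 36 36 fd bf 10) = a0; tag = H(fa 5c 5c 5c 5c 5c 5c a0) = c2 ← matches
m3: inner = H(90 36 36 36 36 36 36 a7 01 b0) = 2c; tag = H(fa 5c 5c 5c 5c 5c 5c 2c) = 4e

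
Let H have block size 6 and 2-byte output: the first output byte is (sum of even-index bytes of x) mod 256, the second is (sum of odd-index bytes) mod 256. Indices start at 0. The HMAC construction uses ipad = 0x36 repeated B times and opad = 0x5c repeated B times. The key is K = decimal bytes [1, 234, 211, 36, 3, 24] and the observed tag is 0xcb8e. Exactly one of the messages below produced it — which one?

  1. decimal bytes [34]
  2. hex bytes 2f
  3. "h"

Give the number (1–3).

2

Key decimal bytes [1, 234, 211, 36, 3, 24] = 01 ea d3 24 03 18 is exactly B = 6 bytes: K' = 01 ea d3 24 03 18.
K' ⊕ ipad = 37 dc e5 12 35 2e; K' ⊕ opad = 5d b6 8f 78 5f 44.
m1: inner = H(37 dc e5 12 35 2e 22) = 73 1c; tag = H(5d b6 8f 78 5f 44 73 1c) = be8e
m2: inner = H(37 dc e5 12 35 2e 2f) = 80 1c; tag = H(5d b6 8f 78 5f 44 80 1c) = cb8e ← matches
m3: inner = H(37 dc e5 12 35 2e 68) = b9 1c; tag = H(5d b6 8f 78 5f 44 b9 1c) = 048e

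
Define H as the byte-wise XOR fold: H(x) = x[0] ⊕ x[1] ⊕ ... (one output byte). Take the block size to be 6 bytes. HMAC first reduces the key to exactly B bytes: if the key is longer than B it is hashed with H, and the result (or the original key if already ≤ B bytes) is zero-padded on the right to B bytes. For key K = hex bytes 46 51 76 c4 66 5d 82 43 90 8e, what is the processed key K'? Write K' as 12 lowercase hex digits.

|K| = 10 > B = 6, so first hash the key.
H(K): XOR 46⊕51⊕76⊕c4⊕66⊕5d⊕82⊕43⊕90⊕8e = 41.
Zero-pad H(K) = 41 to 6 bytes: K' = 41 00 00 00 00 00.

410000000000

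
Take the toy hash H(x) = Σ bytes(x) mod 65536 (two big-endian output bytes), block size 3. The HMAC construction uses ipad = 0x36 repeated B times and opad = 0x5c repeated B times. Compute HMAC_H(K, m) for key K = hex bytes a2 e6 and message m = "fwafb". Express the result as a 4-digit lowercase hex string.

Key hex bytes a2 e6 is 2 bytes ≤ B = 3; zero-pad to 3 bytes: K' = a2 e6 00.
K' ⊕ ipad = 94 d0 36.  K' ⊕ opad = fe ba 5c.
Inner input = (K'⊕ipad) ∥ m = 94 d0 36 ∥ 66 77 61 66 62.
Inner hash: sum = 148+208+54+102+119+97+102+98 = 928 → 03 a0.
Outer input = (K'⊕opad) ∥ inner = fe ba 5c ∥ 03 a0.
Outer hash (tag): sum = 254+186+92+3+160 = 695 → 02 b7.

02b7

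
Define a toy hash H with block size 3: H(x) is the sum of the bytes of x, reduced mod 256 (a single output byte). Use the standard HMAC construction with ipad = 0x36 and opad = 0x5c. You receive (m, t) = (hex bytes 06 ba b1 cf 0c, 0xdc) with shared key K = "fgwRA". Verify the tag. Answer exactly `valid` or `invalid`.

valid

Key "fgwRA" = 66 67 77 52 41 is 5 bytes > B = 3, so hash it first: H(key) = d7, then zero-pad to 3 bytes: K' = d7 00 00.
K' ⊕ ipad = e1 36 36; K' ⊕ opad = 8b 5c 5c.
Inner hash: sum = 225+54+54+6+186+177+207+12 = 921; mod 256 = 153 → 99.
Outer hash (recomputed tag): sum = 139+92+92+153 = 476; mod 256 = 220 → dc.
Recomputed tag = dc; claimed = dc → match.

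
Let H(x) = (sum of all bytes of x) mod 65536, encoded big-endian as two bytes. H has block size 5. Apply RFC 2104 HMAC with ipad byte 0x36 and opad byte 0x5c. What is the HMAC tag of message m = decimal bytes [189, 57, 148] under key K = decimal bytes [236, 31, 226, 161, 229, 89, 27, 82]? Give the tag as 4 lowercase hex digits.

0240

Key decimal bytes [236, 31, 226, 161, 229, 89, 27, 82] = ec 1f e2 a1 e5 59 1b 52 is 8 bytes > B = 5, so hash it first: H(key) = 04 39, then zero-pad to 5 bytes: K' = 04 39 00 00 00.
K' ⊕ ipad = 32 0f 36 36 36.  K' ⊕ opad = 58 65 5c 5c 5c.
Inner input = (K'⊕ipad) ∥ m = 32 0f 36 36 36 ∥ bd 39 94.
Inner hash: sum = 50+15+54+54+54+189+57+148 = 621 → 02 6d.
Outer input = (K'⊕opad) ∥ inner = 58 65 5c 5c 5c ∥ 02 6d.
Outer hash (tag): sum = 88+101+92+92+92+2+109 = 576 → 02 40.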